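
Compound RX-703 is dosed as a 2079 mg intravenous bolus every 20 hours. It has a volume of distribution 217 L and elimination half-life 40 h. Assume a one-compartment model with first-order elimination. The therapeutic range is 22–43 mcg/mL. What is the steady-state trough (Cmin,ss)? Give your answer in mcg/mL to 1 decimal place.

23.1 mcg/mL

τ/t½ = 20/40 ≈ 0.5, so fraction remaining f = (1/2)^(20/40) ≈ 0.7071.
At steady state, accumulation factor R = 1/(1 − e^(−kτ)) ≈ 3.4141.
Each bolus raises the concentration by D/Vd = 2079/217 ≈ 9.581 mcg/mL.
Cmax,ss = C₀/(1 − f) ≈ 9.581/0.2929 ≈ 32.711 mcg/mL.
Steady-state trough Cmin,ss = Cmax,ss·f ≈ 32.711 × 0.7071 ≈ 23.130 mcg/mL.
Trough 23.1 mcg/mL vs MEC 22 mcg/mL: adequate.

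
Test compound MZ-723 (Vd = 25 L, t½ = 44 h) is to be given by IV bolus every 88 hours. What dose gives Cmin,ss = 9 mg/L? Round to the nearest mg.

τ/t½ = 88/44 ≈ 2, so f = (1/2)^(88/44) ≈ 0.250000.
Cmin,ss = (D/Vd)·f/(1−f), so D = Cmin,ss·Vd·(1−f)/f.
D = 9 × 25 × (1−f)/f ≈ 9 × 25 × 3.00000 ≈ 675.00 mg.

675 mg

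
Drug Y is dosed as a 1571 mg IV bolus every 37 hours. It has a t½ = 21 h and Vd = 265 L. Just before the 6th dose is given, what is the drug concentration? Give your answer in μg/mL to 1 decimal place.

f = (1/2)^(τ/t½) = (1/2)^(37/21) ≈ 0.2949.
C₀ = D/Vd = 1571/265 ≈ 5.928 μg/mL.
Before the 6th dose, 5 doses have been given. Superposition: Cmin = C₀·(f + f² + … + f^5).
≈ 5.928 × (0.2949 + 0.0870 + 0.0256 + 0.0076 + 0.0022) ≈ 5.928 × 0.4173 ≈ 2.474 μg/mL.

2.5 μg/mL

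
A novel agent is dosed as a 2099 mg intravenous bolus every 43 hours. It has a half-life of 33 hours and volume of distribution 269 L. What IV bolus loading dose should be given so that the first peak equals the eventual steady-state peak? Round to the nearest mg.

3529 mg

f = (1/2)^(43/33) ≈ 0.405274; accumulation ratio R = 1/(1−f) ≈ 1.68145.
Loading dose to hit Cmax,ss on first dose: D_load = D_maint·R ≈ 2099 × 1.68145 ≈ 3529.36 mg.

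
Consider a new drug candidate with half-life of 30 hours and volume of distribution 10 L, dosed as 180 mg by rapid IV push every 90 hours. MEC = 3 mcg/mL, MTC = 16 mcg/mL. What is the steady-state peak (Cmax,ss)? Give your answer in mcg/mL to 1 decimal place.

20.6 mcg/mL

τ = 90 h = 3 half-lives, so f = (1/2)^3 = 0.125.
Accumulation ratio R = 1/(1 − f) = 1/0.875 = 8/7.
Single-dose peak C₀ = D/Vd = 180/10 = 18 mcg/mL.
Steady-state peak Cmax,ss = C₀·R = 18 × 8/7 ≈ 20.571 mcg/mL.
Peak 20.6 mcg/mL vs MTC 16 mcg/mL: exceeds toxic threshold.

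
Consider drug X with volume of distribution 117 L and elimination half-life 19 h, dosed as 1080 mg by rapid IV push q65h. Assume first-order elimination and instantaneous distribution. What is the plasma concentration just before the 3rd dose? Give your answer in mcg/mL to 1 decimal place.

f = (1/2)^(τ/t½) = (1/2)^(65/19) ≈ 0.0934.
C₀ = D/Vd = 1080/117 ≈ 9.231 mcg/mL.
Before the 3rd dose, 2 doses have been given. Superposition: Cmin = C₀·(f + f²).
≈ 9.231 × (0.0934 + 0.0087) ≈ 9.231 × 0.1021 ≈ 0.942 mcg/mL.

0.9 mcg/mL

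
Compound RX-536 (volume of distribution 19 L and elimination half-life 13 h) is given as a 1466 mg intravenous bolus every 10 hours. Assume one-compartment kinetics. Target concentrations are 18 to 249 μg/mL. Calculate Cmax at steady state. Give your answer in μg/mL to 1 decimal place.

186.7 μg/mL

k = ln2/t½ = ln2/13 ≈ 0.053319 h⁻¹; fraction remaining f = e^(−kτ) = e^(−0.053319×10) ≈ 0.5867.
At steady state, accumulation factor R = 1/(1 − e^(−kτ)) ≈ 2.4195.
Each bolus raises the concentration by D/Vd = 1466/19 ≈ 77.158 μg/mL.
Steady-state peak Cmax,ss = C₀·R ≈ 77.158 × 2.4195 ≈ 186.684 μg/mL.
Peak 186.7 μg/mL vs MTC 249 μg/mL: below toxic threshold.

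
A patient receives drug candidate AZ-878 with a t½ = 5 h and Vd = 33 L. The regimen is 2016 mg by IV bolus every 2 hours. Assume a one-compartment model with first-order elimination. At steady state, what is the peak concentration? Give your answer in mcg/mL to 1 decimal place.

252.3 mcg/mL

Over one 2-h interval, 2/5 ≈ 0.4 half-lives elapse, leaving f ≈ 0.7579 of each dose.
At steady state, accumulation factor R = 1/(1 − e^(−kτ)) ≈ 4.1305.
Single-dose peak C₀ = D/Vd = 2016/33 ≈ 61.091 mcg/mL.
Steady-state peak Cmax,ss = C₀·R ≈ 61.091 × 4.1305 ≈ 252.336 mcg/mL.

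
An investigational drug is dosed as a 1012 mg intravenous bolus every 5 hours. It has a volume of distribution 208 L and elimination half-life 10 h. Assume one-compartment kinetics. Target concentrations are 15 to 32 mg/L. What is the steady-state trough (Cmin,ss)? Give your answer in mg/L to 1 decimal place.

Over one 5-h interval, 5/10 ≈ 0.5 half-lives elapse, leaving f ≈ 0.7071 of each dose.
Accumulation ratio R = 1/(1 − f) ≈ 1/0.2929 ≈ 3.4141.
Each bolus raises the concentration by D/Vd = 1012/208 ≈ 4.865 mg/L.
Steady-state peak Cmax,ss = C₀·R ≈ 4.865 × 3.4141 ≈ 16.610 mg/L.
One interval later, Cmin,ss = Cmax,ss·e^(−kτ) ≈ 16.610 × 0.7071 ≈ 11.745 mg/L.
Trough 11.7 mg/L vs MEC 15 mg/L: subtherapeutic.

11.7 mg/L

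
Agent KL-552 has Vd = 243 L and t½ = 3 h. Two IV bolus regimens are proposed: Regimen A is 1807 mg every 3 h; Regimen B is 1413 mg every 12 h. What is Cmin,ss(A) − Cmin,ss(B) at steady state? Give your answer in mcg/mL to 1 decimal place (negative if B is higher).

Regimen A: f = (1/2)^(3/3) ≈ 0.5000; Cmin,ss = (1807/243)·f/(1−f) ≈ 7.436 mcg/mL.
Regimen B: f = (1/2)^(12/3) ≈ 0.0625; Cmin,ss = (1413/243)·f/(1−f) ≈ 0.388 mcg/mL.
Difference ≈ 7.436 − 0.388 ≈ 7.048 mcg/mL.

7.0 mcg/mL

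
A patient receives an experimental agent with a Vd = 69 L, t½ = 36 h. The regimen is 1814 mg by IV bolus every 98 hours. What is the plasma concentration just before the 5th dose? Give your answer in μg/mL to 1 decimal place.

4.7 μg/mL

f = (1/2)^(τ/t½) = (1/2)^(98/36) ≈ 0.1515.
C₀ = D/Vd = 1814/69 ≈ 26.290 μg/mL.
Before the 5th dose, 4 doses have been given. Superposition: Cmin = C₀·(f + f² + … + f^4).
≈ 26.290 × (0.1515 + 0.0230 + 0.0035 + 0.0005) ≈ 26.290 × 0.1785 ≈ 4.693 μg/mL.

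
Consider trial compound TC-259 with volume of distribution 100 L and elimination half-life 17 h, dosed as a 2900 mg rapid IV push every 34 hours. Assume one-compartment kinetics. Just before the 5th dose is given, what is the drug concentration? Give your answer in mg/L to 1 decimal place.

9.6 mg/L

f = (1/2)^(τ/t½) = (1/2)^(34/17) ≈ 0.2500.
C₀ = D/Vd = 2900/100 ≈ 29.000 mg/L.
Before the 5th dose, 4 doses have been given. Superposition: Cmin = C₀·(f + f² + … + f^4).
≈ 29.000 × (0.2500 + 0.0625 + 0.0156 + 0.0039) ≈ 29.000 × 0.3320 ≈ 9.628 mg/L.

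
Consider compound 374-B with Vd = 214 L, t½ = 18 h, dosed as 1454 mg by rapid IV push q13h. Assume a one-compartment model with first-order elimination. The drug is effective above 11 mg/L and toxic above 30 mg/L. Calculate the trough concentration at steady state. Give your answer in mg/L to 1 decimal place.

τ/t½ = 13/18 ≈ 0.72222, so fraction remaining f = (1/2)^(13/18) ≈ 0.6062.
Each bolus raises the concentration by D/Vd = 1454/214 ≈ 6.794 mg/L.
Steady-state trough Cmin,ss = C₀·f/(1−f) ≈ 6.794 × 0.6062/0.3938 ≈ 10.458 mg/L.
Trough 10.5 mg/L vs MEC 11 mg/L: subtherapeutic.

10.5 mg/L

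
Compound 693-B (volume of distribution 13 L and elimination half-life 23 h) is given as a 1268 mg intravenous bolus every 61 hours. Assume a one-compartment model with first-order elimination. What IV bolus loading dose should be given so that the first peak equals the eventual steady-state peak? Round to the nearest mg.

1508 mg

f = (1/2)^(61/23) ≈ 0.159080; accumulation ratio R = 1/(1−f) ≈ 1.18917.
Loading dose to hit Cmax,ss on first dose: D_load = D_maint·R ≈ 1268 × 1.18917 ≈ 1507.87 mg.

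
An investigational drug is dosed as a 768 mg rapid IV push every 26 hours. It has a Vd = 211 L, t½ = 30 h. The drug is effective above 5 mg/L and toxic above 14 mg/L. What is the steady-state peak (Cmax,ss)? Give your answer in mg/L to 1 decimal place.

k = ln2/t½ = ln2/30 ≈ 0.023105 h⁻¹; fraction remaining f = e^(−kτ) = e^(−0.023105×26) ≈ 0.5484.
At steady state, accumulation factor R = 1/(1 − e^(−kτ)) ≈ 2.2143.
Each bolus raises the concentration by D/Vd = 768/211 ≈ 3.640 mg/L.
Steady-state peak Cmax,ss = C₀·R ≈ 3.640 × 2.2143 ≈ 8.060 mg/L.
Peak 8.1 mg/L vs MTC 14 mg/L: below toxic threshold.

8.1 mg/L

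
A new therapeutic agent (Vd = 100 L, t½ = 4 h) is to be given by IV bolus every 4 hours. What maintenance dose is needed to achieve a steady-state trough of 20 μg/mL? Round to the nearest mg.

τ/t½ = 4/4 ≈ 1, so f = (1/2)^(4/4) ≈ 0.500000.
Cmin,ss = (D/Vd)·f/(1−f), so D = Cmin,ss·Vd·(1−f)/f.
D = 20 × 100 × (1−f)/f ≈ 20 × 100 × 1.00000 ≈ 2000.00 mg.

2000 mg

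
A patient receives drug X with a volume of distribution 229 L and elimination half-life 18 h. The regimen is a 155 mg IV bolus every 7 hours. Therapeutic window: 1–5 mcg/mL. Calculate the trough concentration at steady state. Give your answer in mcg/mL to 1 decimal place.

2.2 mcg/mL

Over one 7-h interval, 7/18 ≈ 0.38889 half-lives elapse, leaving f ≈ 0.7637 of each dose.
Accumulation ratio R = 1/(1 − f) ≈ 1/0.2363 ≈ 4.2319.
Each bolus raises the concentration by D/Vd = 155/229 ≈ 0.677 mcg/mL.
Steady-state peak Cmax,ss = C₀·R ≈ 0.677 × 4.2319 ≈ 2.865 mcg/mL.
One interval later, Cmin,ss = Cmax,ss·e^(−kτ) ≈ 2.865 × 0.7637 ≈ 2.188 mcg/mL.
Trough 2.2 mcg/mL vs MEC 1 mcg/mL: adequate.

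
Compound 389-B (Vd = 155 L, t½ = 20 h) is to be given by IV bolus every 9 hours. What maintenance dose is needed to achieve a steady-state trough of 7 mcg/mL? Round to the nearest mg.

397 mg

τ/t½ = 9/20 ≈ 0.45, so f = (1/2)^(9/20) ≈ 0.732043.
Cmin,ss = (D/Vd)·f/(1−f), so D = Cmin,ss·Vd·(1−f)/f.
D = 7 × 155 × (1−f)/f ≈ 7 × 155 × 0.36604 ≈ 397.15 mg.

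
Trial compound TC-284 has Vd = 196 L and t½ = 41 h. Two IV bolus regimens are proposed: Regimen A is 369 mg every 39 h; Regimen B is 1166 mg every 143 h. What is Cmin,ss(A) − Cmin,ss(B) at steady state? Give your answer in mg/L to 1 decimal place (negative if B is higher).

1.4 mg/L

Regimen A: f = (1/2)^(39/41) ≈ 0.5172; Cmin,ss = (369/196)·f/(1−f) ≈ 2.017 mg/L.
Regimen B: f = (1/2)^(143/41) ≈ 0.0891; Cmin,ss = (1166/196)·f/(1−f) ≈ 0.582 mg/L.
Difference ≈ 2.017 − 0.582 ≈ 1.435 mg/L.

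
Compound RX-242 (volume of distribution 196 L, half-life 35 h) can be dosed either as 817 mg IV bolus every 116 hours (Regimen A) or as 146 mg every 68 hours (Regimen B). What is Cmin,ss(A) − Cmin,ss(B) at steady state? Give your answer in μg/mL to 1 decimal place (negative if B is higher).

0.2 μg/mL

Regimen A: f = (1/2)^(116/35) ≈ 0.1005; Cmin,ss = (817/196)·f/(1−f) ≈ 0.466 μg/mL.
Regimen B: f = (1/2)^(68/35) ≈ 0.2601; Cmin,ss = (146/196)·f/(1−f) ≈ 0.262 μg/mL.
Difference ≈ 0.466 − 0.262 ≈ 0.204 μg/mL.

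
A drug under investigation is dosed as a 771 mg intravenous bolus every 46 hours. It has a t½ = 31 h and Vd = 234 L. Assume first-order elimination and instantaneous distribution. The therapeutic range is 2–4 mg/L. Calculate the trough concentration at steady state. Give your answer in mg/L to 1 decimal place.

τ/t½ = 46/31 ≈ 1.4839, so fraction remaining f = (1/2)^(46/31) ≈ 0.3575.
Each bolus raises the concentration by D/Vd = 771/234 ≈ 3.295 mg/L.
Steady-state trough Cmin,ss = C₀·f/(1−f) ≈ 3.295 × 0.3575/0.6425 ≈ 1.833 mg/L.
Trough 1.8 mg/L vs MEC 2 mg/L: subtherapeutic.

1.8 mg/L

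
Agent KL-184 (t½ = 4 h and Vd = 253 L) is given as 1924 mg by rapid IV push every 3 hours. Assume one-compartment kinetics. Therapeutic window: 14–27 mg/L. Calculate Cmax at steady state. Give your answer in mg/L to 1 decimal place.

18.8 mg/L

k = ln2/t½ = ln2/4 ≈ 0.173287 h⁻¹; fraction remaining f = e^(−kτ) = e^(−0.173287×3) ≈ 0.5946.
At steady state, accumulation factor R = 1/(1 − e^(−kτ)) ≈ 2.4667.
Each bolus raises the concentration by D/Vd = 1924/253 ≈ 7.605 mg/L.
Steady-state peak Cmax,ss = C₀·R ≈ 7.605 × 2.4667 ≈ 18.759 mg/L.
Peak 18.8 mg/L vs MTC 27 mg/L: below toxic threshold.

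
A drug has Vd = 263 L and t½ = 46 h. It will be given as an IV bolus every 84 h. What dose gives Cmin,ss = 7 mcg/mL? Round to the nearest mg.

4687 mg

τ/t½ = 84/46 ≈ 1.8261, so f = (1/2)^(84/46) ≈ 0.282029.
Cmin,ss = (D/Vd)·f/(1−f), so D = Cmin,ss·Vd·(1−f)/f.
D = 7 × 263 × (1−f)/f ≈ 7 × 263 × 2.54573 ≈ 4686.69 mg.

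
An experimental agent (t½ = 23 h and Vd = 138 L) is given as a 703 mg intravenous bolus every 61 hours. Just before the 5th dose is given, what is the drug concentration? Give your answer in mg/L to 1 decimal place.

1.0 mg/L

f = (1/2)^(τ/t½) = (1/2)^(61/23) ≈ 0.1591.
C₀ = D/Vd = 703/138 ≈ 5.094 mg/L.
Before the 5th dose, 4 doses have been given. Superposition: Cmin = C₀·(f + f² + … + f^4).
≈ 5.094 × (0.1591 + 0.0253 + 0.0040 + 0.0006) ≈ 5.094 × 0.1890 ≈ 0.963 mg/L.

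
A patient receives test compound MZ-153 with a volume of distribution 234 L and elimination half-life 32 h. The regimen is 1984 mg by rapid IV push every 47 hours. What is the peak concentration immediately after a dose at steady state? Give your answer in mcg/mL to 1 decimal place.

13.3 mcg/mL

τ/t½ = 47/32 ≈ 1.4688, so fraction remaining f = (1/2)^(47/32) ≈ 0.3613.
Accumulation ratio R = 1/(1 − f) ≈ 1/0.6387 ≈ 1.5657.
Single-dose peak C₀ = D/Vd = 1984/234 ≈ 8.479 mcg/mL.
Cmax,ss = C₀/(1 − f) ≈ 8.479/0.6387 ≈ 13.275 mcg/mL.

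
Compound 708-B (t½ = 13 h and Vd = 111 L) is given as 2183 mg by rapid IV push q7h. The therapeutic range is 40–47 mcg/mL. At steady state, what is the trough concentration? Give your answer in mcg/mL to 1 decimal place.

43.5 mcg/mL

Over one 7-h interval, 7/13 ≈ 0.53846 half-lives elapse, leaving f ≈ 0.6885 of each dose.
Single-dose peak C₀ = D/Vd = 2183/111 ≈ 19.667 mcg/mL.
Steady-state trough Cmin,ss = C₀·f/(1−f) ≈ 19.667 × 0.6885/0.3115 ≈ 43.469 mcg/mL.
Trough 43.5 mcg/mL vs MEC 40 mcg/mL: adequate.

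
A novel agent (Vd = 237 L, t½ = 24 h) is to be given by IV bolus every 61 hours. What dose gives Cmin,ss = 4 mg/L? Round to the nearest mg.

4572 mg

τ/t½ = 61/24 ≈ 2.5417, so f = (1/2)^(61/24) ≈ 0.171744.
Cmin,ss = (D/Vd)·f/(1−f), so D = Cmin,ss·Vd·(1−f)/f.
D = 4 × 237 × (1−f)/f ≈ 4 × 237 × 4.82262 ≈ 4571.84 mg.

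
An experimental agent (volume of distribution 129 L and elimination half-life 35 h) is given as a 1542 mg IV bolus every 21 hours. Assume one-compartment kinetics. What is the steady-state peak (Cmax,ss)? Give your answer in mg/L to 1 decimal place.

k = ln2/t½ = ln2/35 ≈ 0.019804 h⁻¹; fraction remaining f = e^(−kτ) = e^(−0.019804×21) ≈ 0.6598.
Accumulation ratio R = 1/(1 − f) ≈ 1/0.3402 ≈ 2.9394.
Each bolus raises the concentration by D/Vd = 1542/129 ≈ 11.953 mg/L.
Steady-state peak Cmax,ss = C₀·R ≈ 11.953 × 2.9394 ≈ 35.135 mg/L.

35.1 mg/L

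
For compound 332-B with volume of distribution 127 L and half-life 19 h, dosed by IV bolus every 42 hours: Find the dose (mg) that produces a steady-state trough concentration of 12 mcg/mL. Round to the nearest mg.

τ/t½ = 42/19 ≈ 2.2105, so f = (1/2)^(42/19) ≈ 0.216055.
Cmin,ss = (D/Vd)·f/(1−f), so D = Cmin,ss·Vd·(1−f)/f.
D = 12 × 127 × (1−f)/f ≈ 12 × 127 × 3.62845 ≈ 5529.76 mg.

5530 mg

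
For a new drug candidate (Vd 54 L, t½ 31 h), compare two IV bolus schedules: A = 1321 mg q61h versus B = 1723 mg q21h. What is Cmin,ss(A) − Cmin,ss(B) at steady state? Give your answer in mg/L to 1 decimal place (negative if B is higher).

-44.8 mg/L

Regimen A: f = (1/2)^(61/31) ≈ 0.2557; Cmin,ss = (1321/54)·f/(1−f) ≈ 8.404 mg/L.
Regimen B: f = (1/2)^(21/31) ≈ 0.6253; Cmin,ss = (1723/54)·f/(1−f) ≈ 53.247 mg/L.
Difference ≈ 8.404 − 53.247 ≈ -44.843 mg/L.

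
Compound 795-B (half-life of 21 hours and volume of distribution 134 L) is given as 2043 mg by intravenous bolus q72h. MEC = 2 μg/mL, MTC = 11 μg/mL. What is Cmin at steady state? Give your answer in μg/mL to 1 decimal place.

k = ln2/t½ = ln2/21 ≈ 0.033007 h⁻¹; fraction remaining f = e^(−kτ) = e^(−0.033007×72) ≈ 0.0929.
Each bolus raises the concentration by D/Vd = 2043/134 ≈ 15.246 μg/mL.
Steady-state trough Cmin,ss = C₀·f/(1−f) ≈ 15.246 × 0.0929/0.9071 ≈ 1.561 μg/mL.
Trough 1.6 μg/mL vs MEC 2 μg/mL: subtherapeutic.

1.6 μg/mL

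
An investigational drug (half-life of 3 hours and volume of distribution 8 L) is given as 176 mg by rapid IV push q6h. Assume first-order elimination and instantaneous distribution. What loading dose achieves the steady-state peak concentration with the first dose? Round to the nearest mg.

f = (1/2)^(6/3) ≈ 0.250000; accumulation ratio R = 1/(1−f) ≈ 1.33333.
Loading dose to hit Cmax,ss on first dose: D_load = D_maint·R ≈ 176 × 1.33333 ≈ 234.67 mg.

235 mg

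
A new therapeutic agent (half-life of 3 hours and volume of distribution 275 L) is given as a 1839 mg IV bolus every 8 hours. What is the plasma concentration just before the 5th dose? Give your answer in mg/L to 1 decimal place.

1.2 mg/L

f = (1/2)^(τ/t½) = (1/2)^(8/3) ≈ 0.1575.
C₀ = D/Vd = 1839/275 ≈ 6.687 mg/L.
Before the 5th dose, 4 doses have been given. Superposition: Cmin = C₀·(f + f² + … + f^4).
≈ 6.687 × (0.1575 + 0.0248 + 0.0039 + 0.0006) ≈ 6.687 × 0.1868 ≈ 1.249 mg/L.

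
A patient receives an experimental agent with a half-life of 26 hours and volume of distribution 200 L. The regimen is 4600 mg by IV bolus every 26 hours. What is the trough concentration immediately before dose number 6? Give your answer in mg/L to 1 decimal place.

22.3 mg/L

f = (1/2)^(τ/t½) = (1/2)^(26/26) ≈ 0.5000.
C₀ = D/Vd = 4600/200 ≈ 23.000 mg/L.
Before the 6th dose, 5 doses have been given. Superposition: Cmin = C₀·(f + f² + … + f^5).
≈ 23.000 × (0.5000 + 0.2500 + 0.1250 + 0.0625 + 0.0313) ≈ 23.000 × 0.9688 ≈ 22.282 mg/L.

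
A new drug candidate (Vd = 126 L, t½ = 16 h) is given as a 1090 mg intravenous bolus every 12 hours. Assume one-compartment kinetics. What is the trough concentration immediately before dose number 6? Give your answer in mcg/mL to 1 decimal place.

11.7 mcg/mL

f = (1/2)^(τ/t½) = (1/2)^(12/16) ≈ 0.5946.
C₀ = D/Vd = 1090/126 ≈ 8.651 mcg/mL.
Before the 6th dose, 5 doses have been given. Superposition: Cmin = C₀·(f + f² + … + f^5).
≈ 8.651 × (0.5946 + 0.3535 + 0.2102 + 0.1250 + 0.0743) ≈ 8.651 × 1.3576 ≈ 11.745 mcg/mL.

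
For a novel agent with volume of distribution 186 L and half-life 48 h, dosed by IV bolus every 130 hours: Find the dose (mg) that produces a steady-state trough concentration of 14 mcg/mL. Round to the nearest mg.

14415 mg

τ/t½ = 130/48 ≈ 2.7083, so f = (1/2)^(130/48) ≈ 0.153007.
Cmin,ss = (D/Vd)·f/(1−f), so D = Cmin,ss·Vd·(1−f)/f.
D = 14 × 186 × (1−f)/f ≈ 14 × 186 × 5.53565 ≈ 14414.83 mg.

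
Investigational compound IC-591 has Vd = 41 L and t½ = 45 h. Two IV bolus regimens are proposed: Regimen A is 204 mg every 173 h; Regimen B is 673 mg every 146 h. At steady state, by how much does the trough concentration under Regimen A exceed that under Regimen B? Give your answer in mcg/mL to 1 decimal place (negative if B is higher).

-1.6 mcg/mL

Regimen A: f = (1/2)^(173/45) ≈ 0.0696; Cmin,ss = (204/41)·f/(1−f) ≈ 0.372 mcg/mL.
Regimen B: f = (1/2)^(146/45) ≈ 0.1055; Cmin,ss = (673/41)·f/(1−f) ≈ 1.936 mcg/mL.
Difference ≈ 0.372 − 1.936 ≈ -1.564 mcg/mL.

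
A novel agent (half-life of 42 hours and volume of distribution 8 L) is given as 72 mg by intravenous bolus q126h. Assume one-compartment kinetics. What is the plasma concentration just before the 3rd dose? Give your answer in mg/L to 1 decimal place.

f = (1/2)^(τ/t½) = (1/2)^(126/42) ≈ 0.1250.
C₀ = D/Vd = 72/8 ≈ 9.000 mg/L.
Before the 3rd dose, 2 doses have been given. Superposition: Cmin = C₀·(f + f²).
≈ 9.000 × (0.1250 + 0.0156) ≈ 9.000 × 0.1406 ≈ 1.265 mg/L.

1.3 mg/L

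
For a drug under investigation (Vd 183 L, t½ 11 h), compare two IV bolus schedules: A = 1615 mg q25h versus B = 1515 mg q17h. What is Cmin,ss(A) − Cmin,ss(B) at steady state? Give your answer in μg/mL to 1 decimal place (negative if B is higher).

Regimen A: f = (1/2)^(25/11) ≈ 0.2069; Cmin,ss = (1615/183)·f/(1−f) ≈ 2.302 μg/mL.
Regimen B: f = (1/2)^(17/11) ≈ 0.3426; Cmin,ss = (1515/183)·f/(1−f) ≈ 4.314 μg/mL.
Difference ≈ 2.302 − 4.314 ≈ -2.012 μg/mL.

-2.0 μg/mL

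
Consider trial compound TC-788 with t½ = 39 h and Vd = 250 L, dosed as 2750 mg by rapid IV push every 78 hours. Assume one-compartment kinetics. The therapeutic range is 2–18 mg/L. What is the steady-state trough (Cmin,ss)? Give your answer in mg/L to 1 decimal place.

3.7 mg/L

The dosing interval is 2 half-lives, so f = 2^(−2) = 0.25.
At steady state, R = 1/(1 − 0.25) = 4/3.
Single-dose peak C₀ = D/Vd = 2750/250 = 11 mg/L.
Steady-state peak Cmax,ss = C₀·R = 11 × 4/3 ≈ 14.667 mg/L.
Steady-state trough Cmin,ss = Cmax,ss·f ≈ 14.667 × 0.25 ≈ 3.667 mg/L.
Trough 3.7 mg/L vs MEC 2 mg/L: adequate.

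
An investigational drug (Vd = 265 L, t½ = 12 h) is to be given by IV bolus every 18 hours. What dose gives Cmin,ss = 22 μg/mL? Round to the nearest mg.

τ/t½ = 18/12 ≈ 1.5, so f = (1/2)^(18/12) ≈ 0.353553.
Cmin,ss = (D/Vd)·f/(1−f), so D = Cmin,ss·Vd·(1−f)/f.
D = 22 × 265 × (1−f)/f ≈ 22 × 265 × 1.82843 ≈ 10659.75 mg.

10660 mg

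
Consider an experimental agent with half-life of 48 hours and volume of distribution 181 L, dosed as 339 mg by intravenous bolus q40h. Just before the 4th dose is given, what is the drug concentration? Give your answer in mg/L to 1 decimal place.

2.0 mg/L

f = (1/2)^(τ/t½) = (1/2)^(40/48) ≈ 0.5612.
C₀ = D/Vd = 339/181 ≈ 1.873 mg/L.
Before the 4th dose, 3 doses have been given. Superposition: Cmin = C₀·(f + f² + … + f^3).
≈ 1.873 × (0.5612 + 0.3149 + 0.1767) ≈ 1.873 × 1.0528 ≈ 1.972 mg/L.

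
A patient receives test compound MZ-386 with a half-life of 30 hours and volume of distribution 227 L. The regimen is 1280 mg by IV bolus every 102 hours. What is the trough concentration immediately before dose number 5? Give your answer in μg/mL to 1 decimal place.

f = (1/2)^(τ/t½) = (1/2)^(102/30) ≈ 0.0947.
C₀ = D/Vd = 1280/227 ≈ 5.639 μg/mL.
Before the 5th dose, 4 doses have been given. Superposition: Cmin = C₀·(f + f² + … + f^4).
≈ 5.639 × (0.0947 + 0.0090 + 0.0008 + 0.0001) ≈ 5.639 × 0.1046 ≈ 0.590 μg/mL.

0.6 μg/mL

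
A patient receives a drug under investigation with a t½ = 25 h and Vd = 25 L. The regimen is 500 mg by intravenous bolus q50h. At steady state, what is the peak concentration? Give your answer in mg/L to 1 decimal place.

26.7 mg/L

τ = 50 h = 2 half-lives, so f = (1/2)^2 = 0.25.
Accumulation ratio R = 1/(1 − f) = 1/0.75 = 4/3.
Single-dose peak C₀ = D/Vd = 500/25 = 20 mg/L.
Steady-state peak Cmax,ss = C₀·R = 20 × 4/3 ≈ 26.667 mg/L.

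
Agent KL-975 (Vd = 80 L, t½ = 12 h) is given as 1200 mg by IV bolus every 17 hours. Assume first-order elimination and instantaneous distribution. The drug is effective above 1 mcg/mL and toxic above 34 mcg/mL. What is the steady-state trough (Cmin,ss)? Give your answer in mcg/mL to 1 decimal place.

9.0 mcg/mL

Over one 17-h interval, 17/12 ≈ 1.4167 half-lives elapse, leaving f ≈ 0.3746 of each dose.
Each bolus raises the concentration by D/Vd = 1200/80 ≈ 15.000 mcg/mL.
Steady-state trough Cmin,ss = C₀·f/(1−f) ≈ 15.000 × 0.3746/0.6254 ≈ 8.985 mcg/mL.
Trough 9.0 mcg/mL vs MEC 1 mcg/mL: adequate.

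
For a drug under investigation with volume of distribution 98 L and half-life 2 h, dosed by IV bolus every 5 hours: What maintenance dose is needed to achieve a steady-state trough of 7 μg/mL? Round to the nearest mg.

τ/t½ = 5/2 ≈ 2.5, so f = (1/2)^(5/2) ≈ 0.176777.
Cmin,ss = (D/Vd)·f/(1−f), so D = Cmin,ss·Vd·(1−f)/f.
D = 7 × 98 × (1−f)/f ≈ 7 × 98 × 4.65684 ≈ 3194.59 mg.

3195 mg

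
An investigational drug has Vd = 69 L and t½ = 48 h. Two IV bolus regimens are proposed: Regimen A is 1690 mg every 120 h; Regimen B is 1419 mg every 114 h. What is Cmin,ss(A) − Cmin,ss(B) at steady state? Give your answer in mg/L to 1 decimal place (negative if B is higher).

0.3 mg/L

Regimen A: f = (1/2)^(120/48) ≈ 0.1768; Cmin,ss = (1690/69)·f/(1−f) ≈ 5.260 mg/L.
Regimen B: f = (1/2)^(114/48) ≈ 0.1928; Cmin,ss = (1419/69)·f/(1−f) ≈ 4.912 mg/L.
Difference ≈ 5.260 − 4.912 ≈ 0.348 mg/L.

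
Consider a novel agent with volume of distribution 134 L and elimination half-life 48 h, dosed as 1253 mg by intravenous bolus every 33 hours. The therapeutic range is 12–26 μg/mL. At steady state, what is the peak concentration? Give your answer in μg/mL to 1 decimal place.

24.7 μg/mL

k = ln2/t½ = ln2/48 ≈ 0.014441 h⁻¹; fraction remaining f = e^(−kτ) = e^(−0.014441×33) ≈ 0.6209.
At steady state, accumulation factor R = 1/(1 − e^(−kτ)) ≈ 2.6378.
Single-dose peak C₀ = D/Vd = 1253/134 ≈ 9.351 μg/mL.
Steady-state peak Cmax,ss = C₀·R ≈ 9.351 × 2.6378 ≈ 24.666 μg/mL.
Peak 24.7 μg/mL vs MTC 26 μg/mL: below toxic threshold.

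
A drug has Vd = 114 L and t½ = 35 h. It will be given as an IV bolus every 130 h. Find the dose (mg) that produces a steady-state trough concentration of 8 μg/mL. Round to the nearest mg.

τ/t½ = 130/35 ≈ 3.7143, so f = (1/2)^(130/35) ≈ 0.076188.
Cmin,ss = (D/Vd)·f/(1−f), so D = Cmin,ss·Vd·(1−f)/f.
D = 8 × 114 × (1−f)/f ≈ 8 × 114 × 12.12543 ≈ 11058.39 mg.

11058 mg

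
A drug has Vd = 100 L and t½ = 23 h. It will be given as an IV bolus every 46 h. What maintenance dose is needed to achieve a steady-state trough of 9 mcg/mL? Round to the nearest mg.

2700 mg

τ/t½ = 46/23 ≈ 2, so f = (1/2)^(46/23) ≈ 0.250000.
Cmin,ss = (D/Vd)·f/(1−f), so D = Cmin,ss·Vd·(1−f)/f.
D = 9 × 100 × (1−f)/f ≈ 9 × 100 × 3.00000 ≈ 2700.00 mg.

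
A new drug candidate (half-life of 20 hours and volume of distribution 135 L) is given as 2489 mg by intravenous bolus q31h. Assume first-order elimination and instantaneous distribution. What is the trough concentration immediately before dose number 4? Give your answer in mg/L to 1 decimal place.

f = (1/2)^(τ/t½) = (1/2)^(31/20) ≈ 0.3415.
C₀ = D/Vd = 2489/135 ≈ 18.437 mg/L.
Before the 4th dose, 3 doses have been given. Superposition: Cmin = C₀·(f + f² + … + f^3).
≈ 18.437 × (0.3415 + 0.1166 + 0.0398) ≈ 18.437 × 0.4979 ≈ 9.180 mg/L.

9.2 mg/L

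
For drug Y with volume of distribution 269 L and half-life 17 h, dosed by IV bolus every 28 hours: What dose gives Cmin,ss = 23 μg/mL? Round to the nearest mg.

τ/t½ = 28/17 ≈ 1.6471, so f = (1/2)^(28/17) ≈ 0.319290.
Cmin,ss = (D/Vd)·f/(1−f), so D = Cmin,ss·Vd·(1−f)/f.
D = 23 × 269 × (1−f)/f ≈ 23 × 269 × 2.13195 ≈ 13190.37 mg.

13190 mg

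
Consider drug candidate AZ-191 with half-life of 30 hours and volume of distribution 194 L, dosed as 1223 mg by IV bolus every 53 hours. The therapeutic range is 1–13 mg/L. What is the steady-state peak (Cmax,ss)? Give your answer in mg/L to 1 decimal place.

k = ln2/t½ = ln2/30 ≈ 0.023105 h⁻¹; fraction remaining f = e^(−kτ) = e^(−0.023105×53) ≈ 0.2939.
Accumulation ratio R = 1/(1 − f) ≈ 1/0.7061 ≈ 1.4162.
Single-dose peak C₀ = D/Vd = 1223/194 ≈ 6.304 mg/L.
Cmax,ss = C₀/(1 − f) ≈ 6.304/0.7061 ≈ 8.928 mg/L.
Peak 8.9 mg/L vs MTC 13 mg/L: below toxic threshold.

8.9 mg/L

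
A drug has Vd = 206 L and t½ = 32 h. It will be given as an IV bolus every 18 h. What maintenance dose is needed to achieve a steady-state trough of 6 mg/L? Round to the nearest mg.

589 mg

τ/t½ = 18/32 ≈ 0.5625, so f = (1/2)^(18/32) ≈ 0.677128.
Cmin,ss = (D/Vd)·f/(1−f), so D = Cmin,ss·Vd·(1−f)/f.
D = 6 × 206 × (1−f)/f ≈ 6 × 206 × 0.47683 ≈ 589.36 mg.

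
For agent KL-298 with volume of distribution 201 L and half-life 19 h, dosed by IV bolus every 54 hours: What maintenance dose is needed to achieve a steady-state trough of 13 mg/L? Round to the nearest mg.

16124 mg

τ/t½ = 54/19 ≈ 2.8421, so f = (1/2)^(54/19) ≈ 0.139457.
Cmin,ss = (D/Vd)·f/(1−f), so D = Cmin,ss·Vd·(1−f)/f.
D = 13 × 201 × (1−f)/f ≈ 13 × 201 × 6.17067 ≈ 16123.96 mg.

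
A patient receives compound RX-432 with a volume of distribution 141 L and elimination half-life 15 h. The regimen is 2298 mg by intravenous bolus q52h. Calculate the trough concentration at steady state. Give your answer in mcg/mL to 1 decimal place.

1.6 mcg/mL

k = ln2/t½ = ln2/15 ≈ 0.046210 h⁻¹; fraction remaining f = e^(−kτ) = e^(−0.046210×52) ≈ 0.0905.
Single-dose peak C₀ = D/Vd = 2298/141 ≈ 16.298 mcg/mL.
Steady-state trough Cmin,ss = C₀·f/(1−f) ≈ 16.298 × 0.0905/0.9095 ≈ 1.622 mcg/mL.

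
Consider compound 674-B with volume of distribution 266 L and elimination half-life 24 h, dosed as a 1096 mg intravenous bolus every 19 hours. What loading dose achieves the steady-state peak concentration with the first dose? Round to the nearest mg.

f = (1/2)^(19/24) ≈ 0.577676; accumulation ratio R = 1/(1−f) ≈ 2.36785.
Loading dose to hit Cmax,ss on first dose: D_load = D_maint·R ≈ 1096 × 2.36785 ≈ 2595.16 mg.

2595 mg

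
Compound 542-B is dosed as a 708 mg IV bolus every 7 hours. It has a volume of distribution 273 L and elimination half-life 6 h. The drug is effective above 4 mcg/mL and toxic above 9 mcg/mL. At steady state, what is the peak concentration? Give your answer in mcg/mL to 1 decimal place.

Over one 7-h interval, 7/6 ≈ 1.1667 half-lives elapse, leaving f ≈ 0.4454 of each dose.
Accumulation ratio R = 1/(1 − f) ≈ 1/0.5546 ≈ 1.8031.
Single-dose peak C₀ = D/Vd = 708/273 ≈ 2.593 mcg/mL.
Steady-state peak Cmax,ss = C₀·R ≈ 2.593 × 1.8031 ≈ 4.675 mcg/mL.
Peak 4.7 mcg/mL vs MTC 9 mcg/mL: below toxic threshold.

4.7 mcg/mL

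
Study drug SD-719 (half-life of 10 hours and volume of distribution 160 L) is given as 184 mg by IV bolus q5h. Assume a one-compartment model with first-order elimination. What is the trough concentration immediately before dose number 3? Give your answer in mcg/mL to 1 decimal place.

f = (1/2)^(τ/t½) = (1/2)^(5/10) ≈ 0.7071.
C₀ = D/Vd = 184/160 ≈ 1.150 mcg/mL.
Before the 3rd dose, 2 doses have been given. Superposition: Cmin = C₀·(f + f²).
≈ 1.150 × (0.7071 + 0.5000) ≈ 1.150 × 1.2071 ≈ 1.388 mcg/mL.

1.4 mcg/mL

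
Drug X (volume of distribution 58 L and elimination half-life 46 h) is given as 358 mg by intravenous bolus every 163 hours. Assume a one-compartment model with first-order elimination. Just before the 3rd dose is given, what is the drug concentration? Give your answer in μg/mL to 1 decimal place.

0.6 μg/mL

f = (1/2)^(τ/t½) = (1/2)^(163/46) ≈ 0.0858.
C₀ = D/Vd = 358/58 ≈ 6.172 μg/mL.
Before the 3rd dose, 2 doses have been given. Superposition: Cmin = C₀·(f + f²).
≈ 6.172 × (0.0858 + 0.0074) ≈ 6.172 × 0.0932 ≈ 0.575 μg/mL.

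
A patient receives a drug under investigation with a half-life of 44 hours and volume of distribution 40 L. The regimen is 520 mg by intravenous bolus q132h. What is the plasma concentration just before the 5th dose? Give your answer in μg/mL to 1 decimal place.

1.9 μg/mL

f = (1/2)^(τ/t½) = (1/2)^(132/44) ≈ 0.1250.
C₀ = D/Vd = 520/40 ≈ 13.000 μg/mL.
Before the 5th dose, 4 doses have been given. Superposition: Cmin = C₀·(f + f² + … + f^4).
≈ 13.000 × (0.1250 + 0.0156 + 0.0020 + 0.0002) ≈ 13.000 × 0.1428 ≈ 1.856 μg/mL.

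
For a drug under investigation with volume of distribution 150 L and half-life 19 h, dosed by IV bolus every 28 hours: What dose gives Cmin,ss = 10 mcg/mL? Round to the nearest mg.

τ/t½ = 28/19 ≈ 1.4737, so f = (1/2)^(28/19) ≈ 0.360062.
Cmin,ss = (D/Vd)·f/(1−f), so D = Cmin,ss·Vd·(1−f)/f.
D = 10 × 150 × (1−f)/f ≈ 10 × 150 × 1.77730 ≈ 2665.95 mg.

2666 mg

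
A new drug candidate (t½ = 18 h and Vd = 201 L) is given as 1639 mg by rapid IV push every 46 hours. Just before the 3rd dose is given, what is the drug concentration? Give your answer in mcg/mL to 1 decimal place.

1.6 mcg/mL

f = (1/2)^(τ/t½) = (1/2)^(46/18) ≈ 0.1701.
C₀ = D/Vd = 1639/201 ≈ 8.154 mcg/mL.
Before the 3rd dose, 2 doses have been given. Superposition: Cmin = C₀·(f + f²).
≈ 8.154 × (0.1701 + 0.0289) ≈ 8.154 × 0.1990 ≈ 1.623 mcg/mL.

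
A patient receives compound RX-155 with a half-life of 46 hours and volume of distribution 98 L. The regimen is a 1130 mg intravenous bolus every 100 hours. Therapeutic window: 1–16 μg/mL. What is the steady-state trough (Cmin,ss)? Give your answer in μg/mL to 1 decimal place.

3.3 μg/mL

τ/t½ = 100/46 ≈ 2.1739, so fraction remaining f = (1/2)^(100/46) ≈ 0.2216.
Single-dose peak C₀ = D/Vd = 1130/98 ≈ 11.531 μg/mL.
Steady-state trough Cmin,ss = C₀·f/(1−f) ≈ 11.531 × 0.2216/0.7784 ≈ 3.283 μg/mL.
Trough 3.3 μg/mL vs MEC 1 μg/mL: adequate.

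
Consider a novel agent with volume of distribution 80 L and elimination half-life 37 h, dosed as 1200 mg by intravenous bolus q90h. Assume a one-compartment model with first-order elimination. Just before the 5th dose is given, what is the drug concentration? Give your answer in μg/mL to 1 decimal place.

f = (1/2)^(τ/t½) = (1/2)^(90/37) ≈ 0.1853.
C₀ = D/Vd = 1200/80 ≈ 15.000 μg/mL.
Before the 5th dose, 4 doses have been given. Superposition: Cmin = C₀·(f + f² + … + f^4).
≈ 15.000 × (0.1853 + 0.0343 + 0.0064 + 0.0012) ≈ 15.000 × 0.2272 ≈ 3.408 μg/mL.

3.4 μg/mL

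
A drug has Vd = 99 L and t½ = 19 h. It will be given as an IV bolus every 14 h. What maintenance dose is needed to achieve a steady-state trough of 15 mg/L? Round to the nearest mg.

τ/t½ = 14/19 ≈ 0.73684, so f = (1/2)^(14/19) ≈ 0.600051.
Cmin,ss = (D/Vd)·f/(1−f), so D = Cmin,ss·Vd·(1−f)/f.
D = 15 × 99 × (1−f)/f ≈ 15 × 99 × 0.66653 ≈ 989.80 mg.

990 mg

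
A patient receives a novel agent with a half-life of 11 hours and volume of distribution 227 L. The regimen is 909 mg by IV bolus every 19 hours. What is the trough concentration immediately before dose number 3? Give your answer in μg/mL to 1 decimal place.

1.6 μg/mL

f = (1/2)^(τ/t½) = (1/2)^(19/11) ≈ 0.3020.
C₀ = D/Vd = 909/227 ≈ 4.004 μg/mL.
Before the 3rd dose, 2 doses have been given. Superposition: Cmin = C₀·(f + f²).
≈ 4.004 × (0.3020 + 0.0912) ≈ 4.004 × 0.3932 ≈ 1.574 μg/mL.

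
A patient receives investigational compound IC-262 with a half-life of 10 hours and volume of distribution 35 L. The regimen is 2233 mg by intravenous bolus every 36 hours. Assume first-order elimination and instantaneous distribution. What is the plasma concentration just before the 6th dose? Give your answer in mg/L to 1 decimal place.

5.7 mg/L

f = (1/2)^(τ/t½) = (1/2)^(36/10) ≈ 0.0825.
C₀ = D/Vd = 2233/35 ≈ 63.800 mg/L.
Before the 6th dose, 5 doses have been given. Superposition: Cmin = C₀·(f + f² + … + f^5).
≈ 63.800 × (0.0825 + 0.0068 + 0.0006 + 0.0000 + 0.0000) ≈ 63.800 × 0.0899 ≈ 5.736 mg/L.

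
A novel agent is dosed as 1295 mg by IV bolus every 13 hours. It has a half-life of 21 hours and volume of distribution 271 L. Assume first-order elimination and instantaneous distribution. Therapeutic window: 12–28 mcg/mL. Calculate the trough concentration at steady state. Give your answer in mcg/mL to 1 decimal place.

τ/t½ = 13/21 ≈ 0.61905, so fraction remaining f = (1/2)^(13/21) ≈ 0.6511.
Each bolus raises the concentration by D/Vd = 1295/271 ≈ 4.779 mcg/mL.
Steady-state trough Cmin,ss = C₀·f/(1−f) ≈ 4.779 × 0.6511/0.3489 ≈ 8.918 mcg/mL.
Trough 8.9 mcg/mL vs MEC 12 mcg/mL: subtherapeutic.

8.9 mcg/mL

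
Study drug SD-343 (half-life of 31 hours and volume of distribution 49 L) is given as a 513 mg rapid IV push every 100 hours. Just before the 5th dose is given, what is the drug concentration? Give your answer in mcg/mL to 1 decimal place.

1.3 mcg/mL

f = (1/2)^(τ/t½) = (1/2)^(100/31) ≈ 0.1069.
C₀ = D/Vd = 513/49 ≈ 10.469 mcg/mL.
Before the 5th dose, 4 doses have been given. Superposition: Cmin = C₀·(f + f² + … + f^4).
≈ 10.469 × (0.1069 + 0.0114 + 0.0012 + 0.0001) ≈ 10.469 × 0.1196 ≈ 1.252 mcg/mL.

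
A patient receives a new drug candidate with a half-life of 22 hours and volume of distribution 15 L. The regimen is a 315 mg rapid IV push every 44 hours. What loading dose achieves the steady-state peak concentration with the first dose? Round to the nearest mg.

f = (1/2)^(44/22) ≈ 0.250000; accumulation ratio R = 1/(1−f) ≈ 1.33333.
Loading dose to hit Cmax,ss on first dose: D_load = D_maint·R ≈ 315 × 1.33333 ≈ 420.00 mg.

420 mg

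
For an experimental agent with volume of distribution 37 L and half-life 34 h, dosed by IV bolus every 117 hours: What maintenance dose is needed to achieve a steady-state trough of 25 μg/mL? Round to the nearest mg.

9122 mg

τ/t½ = 117/34 ≈ 3.4412, so f = (1/2)^(117/34) ≈ 0.092067.
Cmin,ss = (D/Vd)·f/(1−f), so D = Cmin,ss·Vd·(1−f)/f.
D = 25 × 37 × (1−f)/f ≈ 25 × 37 × 9.86166 ≈ 9122.04 mg.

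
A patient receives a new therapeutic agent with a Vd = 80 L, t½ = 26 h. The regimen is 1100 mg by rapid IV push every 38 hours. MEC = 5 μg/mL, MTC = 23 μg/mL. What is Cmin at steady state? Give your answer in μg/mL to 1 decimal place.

7.8 μg/mL

k = ln2/t½ = ln2/26 ≈ 0.026660 h⁻¹; fraction remaining f = e^(−kτ) = e^(−0.026660×38) ≈ 0.3631.
At steady state, accumulation factor R = 1/(1 − e^(−kτ)) ≈ 1.5701.
Single-dose peak C₀ = D/Vd = 1100/80 ≈ 13.750 μg/mL.
Cmax,ss = C₀/(1 − f) ≈ 13.750/0.6369 ≈ 21.589 μg/mL.
Steady-state trough Cmin,ss = Cmax,ss·f ≈ 21.589 × 0.3631 ≈ 7.839 μg/mL.
Trough 7.8 μg/mL vs MEC 5 μg/mL: adequate.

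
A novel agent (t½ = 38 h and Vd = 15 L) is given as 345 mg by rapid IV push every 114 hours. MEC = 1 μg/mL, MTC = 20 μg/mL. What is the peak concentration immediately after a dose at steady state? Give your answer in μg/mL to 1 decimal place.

The dosing interval is 3 half-lives, so f = 2^(−3) = 0.125.
Accumulation ratio R = 1/(1 − f) = 1/0.875 = 8/7.
Single-dose peak C₀ = D/Vd = 345/15 = 23 μg/mL.
Steady-state peak Cmax,ss = C₀·R = 23 × 8/7 ≈ 26.286 μg/mL.
Peak 26.3 μg/mL vs MTC 20 μg/mL: exceeds toxic threshold.

26.3 μg/mL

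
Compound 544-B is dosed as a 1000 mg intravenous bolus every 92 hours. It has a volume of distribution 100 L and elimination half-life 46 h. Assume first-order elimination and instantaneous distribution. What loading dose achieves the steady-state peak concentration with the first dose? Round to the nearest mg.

1333 mg

f = (1/2)^(92/46) ≈ 0.250000; accumulation ratio R = 1/(1−f) ≈ 1.33333.
Loading dose to hit Cmax,ss on first dose: D_load = D_maint·R ≈ 1000 × 1.33333 ≈ 1333.33 mg.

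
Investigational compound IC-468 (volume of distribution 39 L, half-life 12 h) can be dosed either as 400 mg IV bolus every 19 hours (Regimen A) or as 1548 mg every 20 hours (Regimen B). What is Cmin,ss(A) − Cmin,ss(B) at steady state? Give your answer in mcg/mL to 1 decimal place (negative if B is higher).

Regimen A: f = (1/2)^(19/12) ≈ 0.3337; Cmin,ss = (400/39)·f/(1−f) ≈ 5.137 mcg/mL.
Regimen B: f = (1/2)^(20/12) ≈ 0.3150; Cmin,ss = (1548/39)·f/(1−f) ≈ 18.253 mcg/mL.
Difference ≈ 5.137 − 18.253 ≈ -13.116 mcg/mL.

-13.1 mcg/mL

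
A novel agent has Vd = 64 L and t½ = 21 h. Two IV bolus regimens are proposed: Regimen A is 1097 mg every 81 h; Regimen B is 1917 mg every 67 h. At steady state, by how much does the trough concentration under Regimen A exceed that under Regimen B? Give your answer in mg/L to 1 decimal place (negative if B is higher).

Regimen A: f = (1/2)^(81/21) ≈ 0.0690; Cmin,ss = (1097/64)·f/(1−f) ≈ 1.270 mg/L.
Regimen B: f = (1/2)^(67/21) ≈ 0.1095; Cmin,ss = (1917/64)·f/(1−f) ≈ 3.683 mg/L.
Difference ≈ 1.270 − 3.683 ≈ -2.413 mg/L.

-2.4 mg/L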